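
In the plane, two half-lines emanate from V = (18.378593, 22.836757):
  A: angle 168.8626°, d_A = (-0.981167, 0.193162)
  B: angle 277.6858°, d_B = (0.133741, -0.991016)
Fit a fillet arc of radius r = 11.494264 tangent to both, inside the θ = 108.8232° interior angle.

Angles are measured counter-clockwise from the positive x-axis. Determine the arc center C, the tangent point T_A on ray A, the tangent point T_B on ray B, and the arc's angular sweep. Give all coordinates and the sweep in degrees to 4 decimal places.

center=(8.0877,13.1478) T_A=(10.3079,24.4256) T_B=(19.4787,14.6851) sweep=71.1768

bisector direction at 223.2742° = (-0.728082,-0.685491)
center distance |VC| = r/sin(θ/2) = 11.494264/sin(54.4116°) = 14.134286
C = V + |VC|·bis = (8.0877,13.1478)
T_A = V + ((C−V)·d_A)·d_A = V + 8.2256·d_A = (10.3079,24.4256)
T_B = V + ((C−V)·d_B)·d_B = V + 8.2256·d_B = (19.4787,14.6851)
sweep = 180° − θ = 71.1768°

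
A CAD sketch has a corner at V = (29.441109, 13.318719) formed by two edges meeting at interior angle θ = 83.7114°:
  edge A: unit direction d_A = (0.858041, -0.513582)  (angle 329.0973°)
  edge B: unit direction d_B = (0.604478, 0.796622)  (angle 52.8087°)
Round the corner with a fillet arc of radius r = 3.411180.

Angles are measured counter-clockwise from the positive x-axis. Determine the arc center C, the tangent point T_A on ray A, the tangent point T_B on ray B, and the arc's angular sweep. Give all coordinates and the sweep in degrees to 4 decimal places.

center=(34.4602,14.2901) T_A=(32.7083,11.3631) T_B=(31.7428,16.3520) sweep=96.2886

bisector direction at 10.9530° = (0.981783,0.190004)
center distance |VC| = r/sin(θ/2) = 3.411180/sin(41.8557°) = 5.112244
C = V + |VC|·bis = (34.4602,14.2901)
T_A = V + ((C−V)·d_A)·d_A = V + 3.8077·d_A = (32.7083,11.3631)
T_B = V + ((C−V)·d_B)·d_B = V + 3.8077·d_B = (31.7428,16.3520)
sweep = 180° − θ = 96.2886°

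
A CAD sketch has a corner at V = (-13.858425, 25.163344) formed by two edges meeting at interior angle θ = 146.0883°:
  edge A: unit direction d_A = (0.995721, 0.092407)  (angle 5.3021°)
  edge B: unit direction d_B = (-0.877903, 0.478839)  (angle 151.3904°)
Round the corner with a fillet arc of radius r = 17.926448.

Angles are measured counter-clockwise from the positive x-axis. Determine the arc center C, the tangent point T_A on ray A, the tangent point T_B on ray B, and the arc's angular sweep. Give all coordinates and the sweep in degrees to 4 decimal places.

center=(-10.0728,43.5181) T_A=(-8.4162,25.6684) T_B=(-18.6567,27.7805) sweep=33.9117

bisector direction at 78.3463° = (0.201997,0.979386)
center distance |VC| = r/sin(θ/2) = 17.926448/sin(73.0442°) = 18.741129
C = V + |VC|·bis = (-10.0728,43.5181)
T_A = V + ((C−V)·d_A)·d_A = V + 5.4656·d_A = (-8.4162,25.6684)
T_B = V + ((C−V)·d_B)·d_B = V + 5.4656·d_B = (-18.6567,27.7805)
sweep = 180° − θ = 33.9117°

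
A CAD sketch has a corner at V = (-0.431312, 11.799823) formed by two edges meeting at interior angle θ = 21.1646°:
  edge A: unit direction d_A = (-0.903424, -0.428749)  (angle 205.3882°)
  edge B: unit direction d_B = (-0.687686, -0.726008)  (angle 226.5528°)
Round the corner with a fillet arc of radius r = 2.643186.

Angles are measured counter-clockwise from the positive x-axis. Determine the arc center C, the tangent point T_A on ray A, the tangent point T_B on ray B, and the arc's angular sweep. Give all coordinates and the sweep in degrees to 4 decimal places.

center=(-12.0796,3.3460) T_A=(-13.2129,5.7339) T_B=(-10.1606,1.5283) sweep=158.8354

bisector direction at 215.9705° = (-0.809320,-0.587369)
center distance |VC| = r/sin(θ/2) = 2.643186/sin(10.5823°) = 14.392699
C = V + |VC|·bis = (-12.0796,3.3460)
T_A = V + ((C−V)·d_A)·d_A = V + 14.1479·d_A = (-13.2129,5.7339)
T_B = V + ((C−V)·d_B)·d_B = V + 14.1479·d_B = (-10.1606,1.5283)
sweep = 180° − θ = 158.8354°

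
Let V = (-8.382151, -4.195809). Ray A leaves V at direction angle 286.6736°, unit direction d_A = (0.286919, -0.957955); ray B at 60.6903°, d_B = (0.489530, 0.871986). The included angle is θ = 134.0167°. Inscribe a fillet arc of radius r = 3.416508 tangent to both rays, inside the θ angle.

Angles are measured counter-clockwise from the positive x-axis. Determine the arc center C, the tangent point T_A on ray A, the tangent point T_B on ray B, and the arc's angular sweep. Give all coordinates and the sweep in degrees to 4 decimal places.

bisector direction at 353.6820° = (0.993926,-0.110047)
center distance |VC| = r/sin(θ/2) = 3.416508/sin(67.0083°) = 3.711329
C = V + |VC|·bis = (-4.6934,-4.6042)
T_A = V + ((C−V)·d_A)·d_A = V + 1.4496·d_A = (-7.9662,-5.5845)
T_B = V + ((C−V)·d_B)·d_B = V + 1.4496·d_B = (-7.6725,-2.9317)
sweep = 180° − θ = 45.9833°

center=(-4.6934,-4.6042) T_A=(-7.9662,-5.5845) T_B=(-7.6725,-2.9317) sweep=45.9833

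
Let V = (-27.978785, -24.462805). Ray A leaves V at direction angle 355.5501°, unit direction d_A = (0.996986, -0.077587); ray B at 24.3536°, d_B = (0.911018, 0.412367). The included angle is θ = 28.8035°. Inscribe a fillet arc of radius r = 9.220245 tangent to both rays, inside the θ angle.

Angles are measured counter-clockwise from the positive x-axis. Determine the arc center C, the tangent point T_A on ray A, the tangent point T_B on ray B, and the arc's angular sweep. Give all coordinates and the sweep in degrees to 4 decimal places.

center=(8.5343,-18.0562) T_A=(7.8189,-27.2487) T_B=(4.7322,-9.6564) sweep=151.1965

bisector direction at 9.9519° = (0.984953,0.172821)
center distance |VC| = r/sin(θ/2) = 9.220245/sin(14.4017°) = 37.070861
C = V + |VC|·bis = (8.5343,-18.0562)
T_A = V + ((C−V)·d_A)·d_A = V + 35.9059·d_A = (7.8189,-27.2487)
T_B = V + ((C−V)·d_B)·d_B = V + 35.9059·d_B = (4.7322,-9.6564)
sweep = 180° − θ = 151.1965°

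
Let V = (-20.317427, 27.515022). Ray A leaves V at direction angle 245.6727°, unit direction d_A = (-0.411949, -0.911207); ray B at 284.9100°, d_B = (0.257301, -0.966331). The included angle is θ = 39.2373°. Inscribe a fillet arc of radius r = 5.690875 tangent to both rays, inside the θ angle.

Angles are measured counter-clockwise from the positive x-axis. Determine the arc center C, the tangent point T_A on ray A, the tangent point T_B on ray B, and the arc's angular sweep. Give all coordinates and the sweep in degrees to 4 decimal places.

bisector direction at 265.2913° = (-0.082089,-0.996625)
center distance |VC| = r/sin(θ/2) = 5.690875/sin(19.6186°) = 16.949326
C = V + |VC|·bis = (-21.7088,10.6229)
T_A = V + ((C−V)·d_A)·d_A = V + 15.9654·d_A = (-26.8943,12.9672)
T_B = V + ((C−V)·d_B)·d_B = V + 15.9654·d_B = (-16.2095,12.0872)
sweep = 180° − θ = 140.7627°

center=(-21.7088,10.6229) T_A=(-26.8943,12.9672) T_B=(-16.2095,12.0872) sweep=140.7627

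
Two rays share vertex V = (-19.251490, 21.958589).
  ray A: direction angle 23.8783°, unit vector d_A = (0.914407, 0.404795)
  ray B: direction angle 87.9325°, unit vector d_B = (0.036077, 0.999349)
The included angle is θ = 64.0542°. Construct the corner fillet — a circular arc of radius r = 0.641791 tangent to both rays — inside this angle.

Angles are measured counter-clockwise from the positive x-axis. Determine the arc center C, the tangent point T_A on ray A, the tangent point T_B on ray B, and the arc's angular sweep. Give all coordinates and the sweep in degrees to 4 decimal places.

bisector direction at 55.9054° = (0.560561,0.828113)
center distance |VC| = r/sin(θ/2) = 0.641791/sin(32.0271°) = 1.210195
C = V + |VC|·bis = (-18.5731,22.9608)
T_A = V + ((C−V)·d_A)·d_A = V + 1.0260·d_A = (-18.3133,22.3739)
T_B = V + ((C−V)·d_B)·d_B = V + 1.0260·d_B = (-19.2145,22.9839)
sweep = 180° − θ = 115.9458°

center=(-18.5731,22.9608) T_A=(-18.3133,22.3739) T_B=(-19.2145,22.9839) sweep=115.9458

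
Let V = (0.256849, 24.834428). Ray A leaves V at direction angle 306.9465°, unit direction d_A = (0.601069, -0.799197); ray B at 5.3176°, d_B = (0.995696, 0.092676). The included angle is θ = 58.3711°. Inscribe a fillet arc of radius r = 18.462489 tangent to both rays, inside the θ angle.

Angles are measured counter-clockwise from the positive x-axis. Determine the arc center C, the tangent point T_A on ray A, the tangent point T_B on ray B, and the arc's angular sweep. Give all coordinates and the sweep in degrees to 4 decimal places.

center=(34.8799,9.5148) T_A=(20.1248,-1.5825) T_B=(33.1689,27.8978) sweep=121.6289

bisector direction at 336.1321° = (0.914480,-0.404630)
center distance |VC| = r/sin(θ/2) = 18.462489/sin(29.1855°) = 37.860939
C = V + |VC|·bis = (34.8799,9.5148)
T_A = V + ((C−V)·d_A)·d_A = V + 33.0543·d_A = (20.1248,-1.5825)
T_B = V + ((C−V)·d_B)·d_B = V + 33.0543·d_B = (33.1689,27.8978)
sweep = 180° − θ = 121.6289°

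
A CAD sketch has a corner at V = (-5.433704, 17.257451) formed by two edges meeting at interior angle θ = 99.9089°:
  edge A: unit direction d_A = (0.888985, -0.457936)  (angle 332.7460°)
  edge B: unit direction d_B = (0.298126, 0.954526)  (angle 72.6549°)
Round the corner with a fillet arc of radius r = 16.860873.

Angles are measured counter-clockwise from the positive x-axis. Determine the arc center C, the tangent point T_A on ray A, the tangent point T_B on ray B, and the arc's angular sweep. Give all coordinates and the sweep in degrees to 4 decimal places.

center=(14.8851,25.7572) T_A=(7.1639,10.7681) T_B=(-1.2090,30.7839) sweep=80.0911

bisector direction at 22.7004° = (0.922535,0.385913)
center distance |VC| = r/sin(θ/2) = 16.860873/sin(49.9545°) = 22.025006
C = V + |VC|·bis = (14.8851,25.7572)
T_A = V + ((C−V)·d_A)·d_A = V + 14.1708·d_A = (7.1639,10.7681)
T_B = V + ((C−V)·d_B)·d_B = V + 14.1708·d_B = (-1.2090,30.7839)
sweep = 180° − θ = 80.0911°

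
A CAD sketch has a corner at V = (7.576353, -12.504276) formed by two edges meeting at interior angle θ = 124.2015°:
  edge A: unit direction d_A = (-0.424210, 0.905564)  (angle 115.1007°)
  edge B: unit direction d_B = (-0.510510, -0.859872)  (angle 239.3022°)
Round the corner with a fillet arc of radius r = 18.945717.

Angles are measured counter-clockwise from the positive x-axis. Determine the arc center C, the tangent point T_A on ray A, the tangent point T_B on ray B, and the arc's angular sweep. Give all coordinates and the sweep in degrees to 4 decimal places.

bisector direction at 177.2014° = (-0.998807,0.048824)
center distance |VC| = r/sin(θ/2) = 18.945717/sin(62.1007°) = 21.437342
C = V + |VC|·bis = (-13.8354,-11.4576)
T_A = V + ((C−V)·d_A)·d_A = V + 10.0309·d_A = (3.3211,-3.4206)
T_B = V + ((C−V)·d_B)·d_B = V + 10.0309·d_B = (2.4555,-21.1296)
sweep = 180° − θ = 55.7985°

center=(-13.8354,-11.4576) T_A=(3.3211,-3.4206) T_B=(2.4555,-21.1296) sweep=55.7985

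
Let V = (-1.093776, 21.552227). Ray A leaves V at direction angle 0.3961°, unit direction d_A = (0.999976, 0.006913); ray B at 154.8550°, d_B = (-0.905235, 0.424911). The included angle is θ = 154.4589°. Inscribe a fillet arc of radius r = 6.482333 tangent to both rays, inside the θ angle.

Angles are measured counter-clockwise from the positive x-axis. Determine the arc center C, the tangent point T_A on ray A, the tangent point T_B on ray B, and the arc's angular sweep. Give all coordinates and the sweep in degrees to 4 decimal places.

bisector direction at 77.6256° = (0.214300,0.976768)
center distance |VC| = r/sin(θ/2) = 6.482333/sin(77.2294°) = 6.646753
C = V + |VC|·bis = (0.3306,28.0446)
T_A = V + ((C−V)·d_A)·d_A = V + 1.4692·d_A = (0.3754,21.5624)
T_B = V + ((C−V)·d_B)·d_B = V + 1.4692·d_B = (-2.4238,22.1765)
sweep = 180° − θ = 25.5411°

center=(0.3306,28.0446) T_A=(0.3754,21.5624) T_B=(-2.4238,22.1765) sweep=25.5411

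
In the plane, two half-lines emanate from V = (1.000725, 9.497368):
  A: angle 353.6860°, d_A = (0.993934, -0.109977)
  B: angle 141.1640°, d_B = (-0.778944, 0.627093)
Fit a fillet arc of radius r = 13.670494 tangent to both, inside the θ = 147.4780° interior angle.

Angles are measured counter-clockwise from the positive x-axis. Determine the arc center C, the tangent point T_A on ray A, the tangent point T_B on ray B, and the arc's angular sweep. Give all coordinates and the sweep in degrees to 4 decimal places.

bisector direction at 67.4250° = (0.383892,0.923378)
center distance |VC| = r/sin(θ/2) = 13.670494/sin(73.7390°) = 14.240156
C = V + |VC|·bis = (6.4674,22.6464)
T_A = V + ((C−V)·d_A)·d_A = V + 3.9874·d_A = (4.9640,9.0588)
T_B = V + ((C−V)·d_B)·d_B = V + 3.9874·d_B = (-2.1053,11.9979)
sweep = 180° − θ = 32.5220°

center=(6.4674,22.6464) T_A=(4.9640,9.0588) T_B=(-2.1053,11.9979) sweep=32.5220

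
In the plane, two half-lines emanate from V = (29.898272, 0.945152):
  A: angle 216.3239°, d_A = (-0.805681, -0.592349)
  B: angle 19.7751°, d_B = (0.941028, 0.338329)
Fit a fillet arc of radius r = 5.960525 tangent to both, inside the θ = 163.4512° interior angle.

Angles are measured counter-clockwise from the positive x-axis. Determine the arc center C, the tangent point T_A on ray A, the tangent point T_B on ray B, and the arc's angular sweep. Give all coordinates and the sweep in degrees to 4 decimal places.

bisector direction at 298.0495° = (0.470234,-0.882542)
center distance |VC| = r/sin(θ/2) = 5.960525/sin(81.7256°) = 6.023226
C = V + |VC|·bis = (32.7306,-4.3706)
T_A = V + ((C−V)·d_A)·d_A = V + 0.8668·d_A = (29.1999,0.4317)
T_B = V + ((C−V)·d_B)·d_B = V + 0.8668·d_B = (30.7140,1.2384)
sweep = 180° − θ = 16.5488°

center=(32.7306,-4.3706) T_A=(29.1999,0.4317) T_B=(30.7140,1.2384) sweep=16.5488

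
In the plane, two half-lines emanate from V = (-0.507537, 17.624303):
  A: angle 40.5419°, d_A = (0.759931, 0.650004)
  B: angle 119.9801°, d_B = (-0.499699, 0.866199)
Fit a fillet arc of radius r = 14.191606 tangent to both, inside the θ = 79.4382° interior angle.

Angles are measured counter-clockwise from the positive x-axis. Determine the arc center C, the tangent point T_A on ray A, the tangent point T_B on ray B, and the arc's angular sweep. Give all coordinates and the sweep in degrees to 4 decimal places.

center=(3.2492,39.5125) T_A=(12.4738,28.7279) T_B=(-9.0435,32.4210) sweep=100.5618

bisector direction at 80.2610° = (0.169160,0.985589)
center distance |VC| = r/sin(θ/2) = 14.191606/sin(39.7191°) = 22.208243
C = V + |VC|·bis = (3.2492,39.5125)
T_A = V + ((C−V)·d_A)·d_A = V + 17.0823·d_A = (12.4738,28.7279)
T_B = V + ((C−V)·d_B)·d_B = V + 17.0823·d_B = (-9.0435,32.4210)
sweep = 180° − θ = 100.5618°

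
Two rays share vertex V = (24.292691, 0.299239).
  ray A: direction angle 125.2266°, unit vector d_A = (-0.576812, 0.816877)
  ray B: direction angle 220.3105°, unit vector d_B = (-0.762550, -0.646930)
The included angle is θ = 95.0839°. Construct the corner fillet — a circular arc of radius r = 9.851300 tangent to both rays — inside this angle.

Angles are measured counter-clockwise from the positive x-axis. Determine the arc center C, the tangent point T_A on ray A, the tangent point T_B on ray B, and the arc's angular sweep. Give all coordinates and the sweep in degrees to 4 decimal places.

center=(11.0461,1.9801) T_A=(19.0934,7.6624) T_B=(17.4192,-5.5320) sweep=84.9161

bisector direction at 172.7686° = (-0.992046,0.125878)
center distance |VC| = r/sin(θ/2) = 9.851300/sin(47.5419°) = 13.352774
C = V + |VC|·bis = (11.0461,1.9801)
T_A = V + ((C−V)·d_A)·d_A = V + 9.0138·d_A = (19.0934,7.6624)
T_B = V + ((C−V)·d_B)·d_B = V + 9.0138·d_B = (17.4192,-5.5320)
sweep = 180° − θ = 84.9161°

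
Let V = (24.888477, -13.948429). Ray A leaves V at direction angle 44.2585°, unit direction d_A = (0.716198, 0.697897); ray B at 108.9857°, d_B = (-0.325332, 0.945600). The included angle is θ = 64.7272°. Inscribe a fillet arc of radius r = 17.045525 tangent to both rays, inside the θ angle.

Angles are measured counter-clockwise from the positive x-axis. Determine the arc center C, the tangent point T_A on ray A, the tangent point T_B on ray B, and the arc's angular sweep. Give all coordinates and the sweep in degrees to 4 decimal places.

center=(32.2562,17.0310) T_A=(44.1522,4.8230) T_B=(16.1380,11.4856) sweep=115.2728

bisector direction at 76.6221° = (0.231373,0.972865)
center distance |VC| = r/sin(θ/2) = 17.045525/sin(32.3636°) = 31.843516
C = V + |VC|·bis = (32.2562,17.0310)
T_A = V + ((C−V)·d_A)·d_A = V + 26.8972·d_A = (44.1522,4.8230)
T_B = V + ((C−V)·d_B)·d_B = V + 26.8972·d_B = (16.1380,11.4856)
sweep = 180° − θ = 115.2728°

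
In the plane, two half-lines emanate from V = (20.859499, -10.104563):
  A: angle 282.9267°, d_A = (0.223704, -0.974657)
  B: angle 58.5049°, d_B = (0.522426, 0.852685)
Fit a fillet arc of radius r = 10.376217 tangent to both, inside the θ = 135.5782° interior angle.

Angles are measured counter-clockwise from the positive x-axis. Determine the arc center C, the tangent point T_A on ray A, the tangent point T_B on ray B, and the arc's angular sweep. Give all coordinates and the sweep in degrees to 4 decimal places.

bisector direction at 350.7158° = (0.986900,-0.161332)
center distance |VC| = r/sin(θ/2) = 10.376217/sin(67.7891°) = 11.207855
C = V + |VC|·bis = (31.9205,-11.9127)
T_A = V + ((C−V)·d_A)·d_A = V + 4.2368·d_A = (21.8073,-14.2339)
T_B = V + ((C−V)·d_B)·d_B = V + 4.2368·d_B = (23.0729,-6.4919)
sweep = 180° − θ = 44.4218°

center=(31.9205,-11.9127) T_A=(21.8073,-14.2339) T_B=(23.0729,-6.4919) sweep=44.4218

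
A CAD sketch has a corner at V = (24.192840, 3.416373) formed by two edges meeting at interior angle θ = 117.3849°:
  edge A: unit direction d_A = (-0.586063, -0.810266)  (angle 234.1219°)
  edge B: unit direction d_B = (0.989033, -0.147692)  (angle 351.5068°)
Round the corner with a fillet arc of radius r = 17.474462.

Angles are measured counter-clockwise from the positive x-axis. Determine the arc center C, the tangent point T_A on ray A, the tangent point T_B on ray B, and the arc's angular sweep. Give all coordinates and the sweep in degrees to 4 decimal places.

center=(32.1232,-15.4361) T_A=(17.9643,-5.1950) T_B=(34.7041,1.8467) sweep=62.6151

bisector direction at 292.8143° = (0.387746,-0.921766)
center distance |VC| = r/sin(θ/2) = 17.474462/sin(58.6925°) = 20.452550
C = V + |VC|·bis = (32.1232,-15.4361)
T_A = V + ((C−V)·d_A)·d_A = V + 10.6278·d_A = (17.9643,-5.1950)
T_B = V + ((C−V)·d_B)·d_B = V + 10.6278·d_B = (34.7041,1.8467)
sweep = 180° − θ = 62.6151°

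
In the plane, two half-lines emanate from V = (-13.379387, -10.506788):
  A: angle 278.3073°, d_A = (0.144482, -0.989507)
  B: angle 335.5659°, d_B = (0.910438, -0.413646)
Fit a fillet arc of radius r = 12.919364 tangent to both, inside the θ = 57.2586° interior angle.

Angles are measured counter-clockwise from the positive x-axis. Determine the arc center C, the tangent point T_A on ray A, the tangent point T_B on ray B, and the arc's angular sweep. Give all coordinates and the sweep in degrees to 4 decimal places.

center=(2.8239,-32.0588) T_A=(-9.9599,-33.9254) T_B=(8.1679,-20.2966) sweep=122.7414

bisector direction at 306.9366° = (0.600931,-0.799301)
center distance |VC| = r/sin(θ/2) = 12.919364/sin(28.6293°) = 26.963608
C = V + |VC|·bis = (2.8239,-32.0588)
T_A = V + ((C−V)·d_A)·d_A = V + 23.6670·d_A = (-9.9599,-33.9254)
T_B = V + ((C−V)·d_B)·d_B = V + 23.6670·d_B = (8.1679,-20.2966)
sweep = 180° − θ = 122.7414°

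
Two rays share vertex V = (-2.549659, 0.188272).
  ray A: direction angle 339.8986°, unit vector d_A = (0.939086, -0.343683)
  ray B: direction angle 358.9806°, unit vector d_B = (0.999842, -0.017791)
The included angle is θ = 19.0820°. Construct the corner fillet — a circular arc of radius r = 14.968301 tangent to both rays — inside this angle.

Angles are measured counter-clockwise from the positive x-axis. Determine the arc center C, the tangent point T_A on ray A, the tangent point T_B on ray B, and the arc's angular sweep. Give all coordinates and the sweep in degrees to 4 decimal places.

bisector direction at 349.4396° = (0.983062,-0.183272)
center distance |VC| = r/sin(θ/2) = 14.968301/sin(9.5410°) = 90.304675
C = V + |VC|·bis = (86.2255,-16.3620)
T_A = V + ((C−V)·d_A)·d_A = V + 89.0555·d_A = (81.0811,-30.4186)
T_B = V + ((C−V)·d_B)·d_B = V + 89.0555·d_B = (86.4918,-1.3961)
sweep = 180° − θ = 160.9180°

center=(86.2255,-16.3620) T_A=(81.0811,-30.4186) T_B=(86.4918,-1.3961) sweep=160.9180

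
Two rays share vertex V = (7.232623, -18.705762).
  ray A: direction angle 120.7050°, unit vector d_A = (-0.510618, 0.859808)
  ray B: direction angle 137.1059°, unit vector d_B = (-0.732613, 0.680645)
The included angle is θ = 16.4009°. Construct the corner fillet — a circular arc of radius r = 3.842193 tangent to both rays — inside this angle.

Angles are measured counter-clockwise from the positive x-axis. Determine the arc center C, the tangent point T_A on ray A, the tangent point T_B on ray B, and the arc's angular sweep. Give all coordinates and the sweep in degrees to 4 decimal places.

center=(-9.6848,2.2561) T_A=(-6.3812,4.2180) T_B=(-12.2999,-0.5587) sweep=163.5991

bisector direction at 128.9055° = (-0.628037,0.778183)
center distance |VC| = r/sin(θ/2) = 3.842193/sin(8.2005°) = 26.936916
C = V + |VC|·bis = (-9.6848,2.2561)
T_A = V + ((C−V)·d_A)·d_A = V + 26.6615·d_A = (-6.3812,4.2180)
T_B = V + ((C−V)·d_B)·d_B = V + 26.6615·d_B = (-12.2999,-0.5587)
sweep = 180° − θ = 163.5991°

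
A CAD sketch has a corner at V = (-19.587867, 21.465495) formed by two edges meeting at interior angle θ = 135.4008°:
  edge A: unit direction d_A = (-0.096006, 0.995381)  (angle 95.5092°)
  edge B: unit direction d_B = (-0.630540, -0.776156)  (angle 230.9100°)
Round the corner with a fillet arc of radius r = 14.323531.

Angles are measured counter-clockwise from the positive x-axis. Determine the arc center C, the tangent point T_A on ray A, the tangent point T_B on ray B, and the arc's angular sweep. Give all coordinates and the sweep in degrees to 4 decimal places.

bisector direction at 163.2096° = (-0.957368,0.288871)
center distance |VC| = r/sin(θ/2) = 14.323531/sin(67.7004°) = 15.481344
C = V + |VC|·bis = (-34.4092,25.9376)
T_A = V + ((C−V)·d_A)·d_A = V + 5.8744·d_A = (-20.1518,27.3128)
T_B = V + ((C−V)·d_B)·d_B = V + 5.8744·d_B = (-23.2919,16.9060)
sweep = 180° − θ = 44.5992°

center=(-34.4092,25.9376) T_A=(-20.1518,27.3128) T_B=(-23.2919,16.9060) sweep=44.5992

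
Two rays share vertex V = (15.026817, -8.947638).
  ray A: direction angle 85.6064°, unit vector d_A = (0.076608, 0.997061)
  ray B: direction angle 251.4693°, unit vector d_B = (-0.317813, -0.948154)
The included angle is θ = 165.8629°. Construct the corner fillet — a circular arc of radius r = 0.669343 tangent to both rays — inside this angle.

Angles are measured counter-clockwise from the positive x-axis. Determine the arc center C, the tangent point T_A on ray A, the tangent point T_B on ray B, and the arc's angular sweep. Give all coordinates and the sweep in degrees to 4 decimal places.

center=(14.3658,-8.8136) T_A=(15.0332,-8.8649) T_B=(15.0004,-9.0263) sweep=14.1371

bisector direction at 168.5378° = (-0.980056,0.198721)
center distance |VC| = r/sin(θ/2) = 0.669343/sin(82.9314°) = 0.674469
C = V + |VC|·bis = (14.3658,-8.8136)
T_A = V + ((C−V)·d_A)·d_A = V + 0.0830·d_A = (15.0332,-8.8649)
T_B = V + ((C−V)·d_B)·d_B = V + 0.0830·d_B = (15.0004,-9.0263)
sweep = 180° − θ = 14.1371°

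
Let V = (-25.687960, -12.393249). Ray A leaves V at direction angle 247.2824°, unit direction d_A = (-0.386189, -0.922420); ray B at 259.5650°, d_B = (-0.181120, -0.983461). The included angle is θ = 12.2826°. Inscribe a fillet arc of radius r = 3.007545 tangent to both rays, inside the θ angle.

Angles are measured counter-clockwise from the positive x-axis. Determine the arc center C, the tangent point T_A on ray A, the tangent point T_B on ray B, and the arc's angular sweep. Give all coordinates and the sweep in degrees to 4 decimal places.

bisector direction at 253.4237° = (-0.285292,-0.958441)
center distance |VC| = r/sin(θ/2) = 3.007545/sin(6.1413°) = 28.112946
C = V + |VC|·bis = (-33.7084,-39.3378)
T_A = V + ((C−V)·d_A)·d_A = V + 27.9516·d_A = (-36.4826,-38.1764)
T_B = V + ((C−V)·d_B)·d_B = V + 27.9516·d_B = (-30.7506,-39.8826)
sweep = 180° − θ = 167.7174°

center=(-33.7084,-39.3378) T_A=(-36.4826,-38.1764) T_B=(-30.7506,-39.8826) sweep=167.7174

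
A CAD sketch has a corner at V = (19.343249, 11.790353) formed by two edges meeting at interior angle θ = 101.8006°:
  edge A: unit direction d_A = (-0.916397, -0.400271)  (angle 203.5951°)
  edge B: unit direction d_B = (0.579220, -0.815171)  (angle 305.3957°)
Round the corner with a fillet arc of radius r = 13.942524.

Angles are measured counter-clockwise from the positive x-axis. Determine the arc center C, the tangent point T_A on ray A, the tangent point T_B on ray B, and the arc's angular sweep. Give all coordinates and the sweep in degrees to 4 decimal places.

bisector direction at 254.4954° = (-0.267316,-0.963609)
center distance |VC| = r/sin(θ/2) = 13.942524/sin(50.9003°) = 17.966019
C = V + |VC|·bis = (14.5406,-5.5219)
T_A = V + ((C−V)·d_A)·d_A = V + 11.3307·d_A = (8.9599,7.2550)
T_B = V + ((C−V)·d_B)·d_B = V + 11.3307·d_B = (25.9062,2.5539)
sweep = 180° − θ = 78.1994°

center=(14.5406,-5.5219) T_A=(8.9599,7.2550) T_B=(25.9062,2.5539) sweep=78.1994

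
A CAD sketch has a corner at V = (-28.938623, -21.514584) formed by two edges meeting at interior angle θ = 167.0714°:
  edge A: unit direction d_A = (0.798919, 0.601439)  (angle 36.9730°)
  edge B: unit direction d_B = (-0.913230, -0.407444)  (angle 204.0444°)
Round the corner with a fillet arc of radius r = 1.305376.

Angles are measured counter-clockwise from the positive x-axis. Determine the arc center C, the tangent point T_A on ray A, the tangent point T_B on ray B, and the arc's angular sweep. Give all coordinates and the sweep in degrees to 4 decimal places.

bisector direction at 120.5087° = (-0.507669,0.861552)
center distance |VC| = r/sin(θ/2) = 1.305376/sin(83.5357°) = 1.313728
C = V + |VC|·bis = (-29.6056,-20.3827)
T_A = V + ((C−V)·d_A)·d_A = V + 0.1479·d_A = (-28.8205,-21.4256)
T_B = V + ((C−V)·d_B)·d_B = V + 0.1479·d_B = (-29.0737,-21.5748)
sweep = 180° − θ = 12.9286°

center=(-29.6056,-20.3827) T_A=(-28.8205,-21.4256) T_B=(-29.0737,-21.5748) sweep=12.9286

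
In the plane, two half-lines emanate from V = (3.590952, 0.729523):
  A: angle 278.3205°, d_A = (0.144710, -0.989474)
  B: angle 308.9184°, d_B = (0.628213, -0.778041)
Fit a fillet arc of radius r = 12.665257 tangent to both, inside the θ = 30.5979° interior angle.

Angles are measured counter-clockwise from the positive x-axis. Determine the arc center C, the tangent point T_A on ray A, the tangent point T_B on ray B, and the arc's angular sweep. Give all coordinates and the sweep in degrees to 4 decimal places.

center=(22.8229,-43.2501) T_A=(10.2910,-45.0828) T_B=(32.6770,-35.2936) sweep=149.4021

bisector direction at 293.6194° = (0.400660,-0.916227)
center distance |VC| = r/sin(θ/2) = 12.665257/sin(15.2989°) = 48.000754
C = V + |VC|·bis = (22.8229,-43.2501)
T_A = V + ((C−V)·d_A)·d_A = V + 46.2997·d_A = (10.2910,-45.0828)
T_B = V + ((C−V)·d_B)·d_B = V + 46.2997·d_B = (32.6770,-35.2936)
sweep = 180° − θ = 149.4021°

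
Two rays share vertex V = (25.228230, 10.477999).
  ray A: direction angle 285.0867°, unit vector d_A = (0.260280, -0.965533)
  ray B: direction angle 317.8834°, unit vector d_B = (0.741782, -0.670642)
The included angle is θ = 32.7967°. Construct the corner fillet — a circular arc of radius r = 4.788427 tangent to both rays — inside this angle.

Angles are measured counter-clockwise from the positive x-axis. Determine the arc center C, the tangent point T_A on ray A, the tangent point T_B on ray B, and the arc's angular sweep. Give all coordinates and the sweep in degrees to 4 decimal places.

center=(34.0867,-3.9863) T_A=(29.4634,-5.2326) T_B=(37.2981,-0.4343) sweep=147.2033

bisector direction at 301.4851° = (0.522276,-0.852776)
center distance |VC| = r/sin(θ/2) = 4.788427/sin(16.3984°) = 16.961362
C = V + |VC|·bis = (34.0867,-3.9863)
T_A = V + ((C−V)·d_A)·d_A = V + 16.2714·d_A = (29.4634,-5.2326)
T_B = V + ((C−V)·d_B)·d_B = V + 16.2714·d_B = (37.2981,-0.4343)
sweep = 180° − θ = 147.2033°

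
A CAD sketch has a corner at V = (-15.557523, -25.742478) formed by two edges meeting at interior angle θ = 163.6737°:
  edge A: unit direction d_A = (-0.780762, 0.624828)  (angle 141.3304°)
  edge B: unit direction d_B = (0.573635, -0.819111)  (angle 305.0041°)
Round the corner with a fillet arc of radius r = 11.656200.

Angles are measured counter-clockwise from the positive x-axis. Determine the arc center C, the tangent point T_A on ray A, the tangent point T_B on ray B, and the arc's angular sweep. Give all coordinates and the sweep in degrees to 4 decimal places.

center=(-24.1461,-33.7985) T_A=(-16.8630,-24.6977) T_B=(-14.5984,-27.1121) sweep=16.3263

bisector direction at 223.1672° = (-0.729360,-0.684130)
center distance |VC| = r/sin(θ/2) = 11.656200/sin(81.8368°) = 11.775512
C = V + |VC|·bis = (-24.1461,-33.7985)
T_A = V + ((C−V)·d_A)·d_A = V + 1.6720·d_A = (-16.8630,-24.6977)
T_B = V + ((C−V)·d_B)·d_B = V + 1.6720·d_B = (-14.5984,-27.1121)
sweep = 180° − θ = 16.3263°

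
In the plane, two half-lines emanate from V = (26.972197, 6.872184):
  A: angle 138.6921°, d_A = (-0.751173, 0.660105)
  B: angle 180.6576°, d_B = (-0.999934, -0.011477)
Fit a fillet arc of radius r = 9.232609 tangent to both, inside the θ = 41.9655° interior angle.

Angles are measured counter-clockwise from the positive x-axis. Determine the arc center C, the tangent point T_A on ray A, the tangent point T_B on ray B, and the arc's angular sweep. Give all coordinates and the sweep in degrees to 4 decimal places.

center=(2.7944,15.8279) T_A=(8.8889,22.7632) T_B=(2.9004,6.5959) sweep=138.0345

bisector direction at 159.6749° = (-0.937737,0.347347)
center distance |VC| = r/sin(θ/2) = 9.232609/sin(20.9827°) = 25.783155
C = V + |VC|·bis = (2.7944,15.8279)
T_A = V + ((C−V)·d_A)·d_A = V + 24.0734·d_A = (8.8889,22.7632)
T_B = V + ((C−V)·d_B)·d_B = V + 24.0734·d_B = (2.9004,6.5959)
sweep = 180° − θ = 138.0345°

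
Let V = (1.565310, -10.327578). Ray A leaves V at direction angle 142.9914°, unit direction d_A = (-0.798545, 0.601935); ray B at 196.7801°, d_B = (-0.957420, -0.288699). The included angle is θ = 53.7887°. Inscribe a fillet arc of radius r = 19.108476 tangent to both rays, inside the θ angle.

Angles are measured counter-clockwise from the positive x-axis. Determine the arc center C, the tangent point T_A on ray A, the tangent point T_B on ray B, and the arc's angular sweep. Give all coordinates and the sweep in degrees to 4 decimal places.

bisector direction at 169.8858° = (-0.984460,0.175612)
center distance |VC| = r/sin(θ/2) = 19.108476/sin(26.8943°) = 42.242981
C = V + |VC|·bis = (-40.0212,-2.9092)
T_A = V + ((C−V)·d_A)·d_A = V + 37.6741·d_A = (-28.5191,12.3498)
T_B = V + ((C−V)·d_B)·d_B = V + 37.6741·d_B = (-34.5046,-21.2041)
sweep = 180° − θ = 126.2113°

center=(-40.0212,-2.9092) T_A=(-28.5191,12.3498) T_B=(-34.5046,-21.2041) sweep=126.2113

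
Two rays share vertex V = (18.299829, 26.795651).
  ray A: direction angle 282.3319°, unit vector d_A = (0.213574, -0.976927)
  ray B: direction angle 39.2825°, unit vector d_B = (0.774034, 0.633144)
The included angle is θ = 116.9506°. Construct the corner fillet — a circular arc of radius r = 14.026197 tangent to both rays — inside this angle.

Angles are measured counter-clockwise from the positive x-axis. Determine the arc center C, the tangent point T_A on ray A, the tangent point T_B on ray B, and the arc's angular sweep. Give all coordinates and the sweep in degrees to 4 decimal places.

bisector direction at 340.8072° = (0.944418,-0.328748)
center distance |VC| = r/sin(θ/2) = 14.026197/sin(58.4753°) = 16.454661
C = V + |VC|·bis = (33.8399,21.3862)
T_A = V + ((C−V)·d_A)·d_A = V + 8.6036·d_A = (20.1373,18.3906)
T_B = V + ((C−V)·d_B)·d_B = V + 8.6036·d_B = (24.9593,32.2430)
sweep = 180° − θ = 63.0494°

center=(33.8399,21.3862) T_A=(20.1373,18.3906) T_B=(24.9593,32.2430) sweep=63.0494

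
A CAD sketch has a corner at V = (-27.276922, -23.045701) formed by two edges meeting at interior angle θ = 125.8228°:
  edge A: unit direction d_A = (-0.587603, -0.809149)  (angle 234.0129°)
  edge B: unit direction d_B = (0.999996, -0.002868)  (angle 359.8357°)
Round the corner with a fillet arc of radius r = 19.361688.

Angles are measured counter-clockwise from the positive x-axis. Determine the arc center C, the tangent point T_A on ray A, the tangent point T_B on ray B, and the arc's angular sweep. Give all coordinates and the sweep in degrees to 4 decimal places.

center=(-17.4295,-42.4357) T_A=(-33.0960,-31.0587) T_B=(-17.3739,-23.0741) sweep=54.1772

bisector direction at 296.9243° = (0.452813,-0.891606)
center distance |VC| = r/sin(θ/2) = 19.361688/sin(62.9114°) = 21.747291
C = V + |VC|·bis = (-17.4295,-42.4357)
T_A = V + ((C−V)·d_A)·d_A = V + 9.9030·d_A = (-33.0960,-31.0587)
T_B = V + ((C−V)·d_B)·d_B = V + 9.9030·d_B = (-17.3739,-23.0741)
sweep = 180° − θ = 54.1772°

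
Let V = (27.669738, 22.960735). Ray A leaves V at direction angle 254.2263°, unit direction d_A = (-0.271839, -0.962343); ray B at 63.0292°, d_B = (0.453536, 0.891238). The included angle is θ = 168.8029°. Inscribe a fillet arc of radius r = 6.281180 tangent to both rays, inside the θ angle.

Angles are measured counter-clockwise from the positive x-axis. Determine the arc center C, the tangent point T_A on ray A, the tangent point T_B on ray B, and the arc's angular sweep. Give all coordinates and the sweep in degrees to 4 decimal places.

bisector direction at 338.6277° = (0.931232,-0.364426)
center distance |VC| = r/sin(θ/2) = 6.281180/sin(84.4014°) = 6.311286
C = V + |VC|·bis = (33.5470,20.6607)
T_A = V + ((C−V)·d_A)·d_A = V + 0.6157·d_A = (27.5024,22.3682)
T_B = V + ((C−V)·d_B)·d_B = V + 0.6157·d_B = (27.9490,23.5095)
sweep = 180° − θ = 11.1971°

center=(33.5470,20.6607) T_A=(27.5024,22.3682) T_B=(27.9490,23.5095) sweep=11.1971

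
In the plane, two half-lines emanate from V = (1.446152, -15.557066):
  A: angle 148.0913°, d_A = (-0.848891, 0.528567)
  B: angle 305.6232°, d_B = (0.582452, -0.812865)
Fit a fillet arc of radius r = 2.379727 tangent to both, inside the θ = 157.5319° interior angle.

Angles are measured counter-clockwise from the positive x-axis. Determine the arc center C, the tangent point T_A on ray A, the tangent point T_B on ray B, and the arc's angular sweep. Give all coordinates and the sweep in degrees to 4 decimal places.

bisector direction at 226.8572° = (-0.683818,-0.729652)
center distance |VC| = r/sin(θ/2) = 2.379727/sin(78.7660°) = 2.426214
C = V + |VC|·bis = (-0.2129,-17.3274)
T_A = V + ((C−V)·d_A)·d_A = V + 0.4727·d_A = (1.0449,-15.3072)
T_B = V + ((C−V)·d_B)·d_B = V + 0.4727·d_B = (1.7215,-15.9413)
sweep = 180° − θ = 22.4681°

center=(-0.2129,-17.3274) T_A=(1.0449,-15.3072) T_B=(1.7215,-15.9413) sweep=22.4681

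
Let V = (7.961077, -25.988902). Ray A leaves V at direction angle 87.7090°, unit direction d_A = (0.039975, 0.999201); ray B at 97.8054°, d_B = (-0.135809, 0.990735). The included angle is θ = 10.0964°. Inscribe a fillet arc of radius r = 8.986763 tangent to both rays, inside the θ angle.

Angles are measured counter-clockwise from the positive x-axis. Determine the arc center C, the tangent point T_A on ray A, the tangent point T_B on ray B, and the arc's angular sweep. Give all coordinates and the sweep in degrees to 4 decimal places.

bisector direction at 92.7572° = (-0.048104,0.998842)
center distance |VC| = r/sin(θ/2) = 8.986763/sin(5.0482°) = 102.129550
C = V + |VC|·bis = (3.0483,76.0224)
T_A = V + ((C−V)·d_A)·d_A = V + 101.7334·d_A = (12.0279,75.6632)
T_B = V + ((C−V)·d_B)·d_B = V + 101.7334·d_B = (-5.8552,74.8019)
sweep = 180° − θ = 169.9036°

center=(3.0483,76.0224) T_A=(12.0279,75.6632) T_B=(-5.8552,74.8019) sweep=169.9036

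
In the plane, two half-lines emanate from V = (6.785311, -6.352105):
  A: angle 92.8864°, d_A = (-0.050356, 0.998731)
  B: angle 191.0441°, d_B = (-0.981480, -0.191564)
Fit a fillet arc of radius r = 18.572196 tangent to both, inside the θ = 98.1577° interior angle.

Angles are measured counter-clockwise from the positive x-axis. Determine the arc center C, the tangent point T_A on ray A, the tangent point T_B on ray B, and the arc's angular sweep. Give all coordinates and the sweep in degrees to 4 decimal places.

bisector direction at 141.9652° = (-0.787637,0.616139)
center distance |VC| = r/sin(θ/2) = 18.572196/sin(49.0789°) = 24.579020
C = V + |VC|·bis = (-12.5740,8.7920)
T_A = V + ((C−V)·d_A)·d_A = V + 16.0997·d_A = (5.9746,9.7272)
T_B = V + ((C−V)·d_B)·d_B = V + 16.0997·d_B = (-9.0163,-9.4362)
sweep = 180° − θ = 81.8423°

center=(-12.5740,8.7920) T_A=(5.9746,9.7272) T_B=(-9.0163,-9.4362) sweep=81.8423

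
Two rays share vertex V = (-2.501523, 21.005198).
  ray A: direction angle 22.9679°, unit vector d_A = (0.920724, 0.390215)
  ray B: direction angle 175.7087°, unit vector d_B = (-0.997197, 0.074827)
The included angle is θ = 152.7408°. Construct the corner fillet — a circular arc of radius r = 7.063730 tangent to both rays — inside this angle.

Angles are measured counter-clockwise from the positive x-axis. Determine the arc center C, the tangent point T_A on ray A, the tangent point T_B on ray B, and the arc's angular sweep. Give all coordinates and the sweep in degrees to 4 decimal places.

bisector direction at 99.3383° = (-0.162263,0.986747)
center distance |VC| = r/sin(θ/2) = 7.063730/sin(76.3704°) = 7.268413
C = V + |VC|·bis = (-3.6809,28.1773)
T_A = V + ((C−V)·d_A)·d_A = V + 1.7128·d_A = (-0.9245,21.6735)
T_B = V + ((C−V)·d_B)·d_B = V + 1.7128·d_B = (-4.2095,21.1334)
sweep = 180° − θ = 27.2592°

center=(-3.6809,28.1773) T_A=(-0.9245,21.6735) T_B=(-4.2095,21.1334) sweep=27.2592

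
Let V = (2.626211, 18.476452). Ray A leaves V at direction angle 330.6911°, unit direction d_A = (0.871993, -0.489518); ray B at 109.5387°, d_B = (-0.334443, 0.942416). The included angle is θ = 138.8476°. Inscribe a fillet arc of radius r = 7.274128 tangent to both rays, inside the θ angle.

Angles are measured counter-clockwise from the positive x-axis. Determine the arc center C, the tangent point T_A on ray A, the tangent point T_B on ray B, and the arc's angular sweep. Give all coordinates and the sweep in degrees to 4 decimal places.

bisector direction at 40.1149° = (0.764754,0.644323)
center distance |VC| = r/sin(θ/2) = 7.274128/sin(69.4238°) = 7.769798
C = V + |VC|·bis = (8.5682,23.4827)
T_A = V + ((C−V)·d_A)·d_A = V + 2.7307·d_A = (5.0074,17.1397)
T_B = V + ((C−V)·d_B)·d_B = V + 2.7307·d_B = (1.7129,21.0499)
sweep = 180° − θ = 41.1524°

center=(8.5682,23.4827) T_A=(5.0074,17.1397) T_B=(1.7129,21.0499) sweep=41.1524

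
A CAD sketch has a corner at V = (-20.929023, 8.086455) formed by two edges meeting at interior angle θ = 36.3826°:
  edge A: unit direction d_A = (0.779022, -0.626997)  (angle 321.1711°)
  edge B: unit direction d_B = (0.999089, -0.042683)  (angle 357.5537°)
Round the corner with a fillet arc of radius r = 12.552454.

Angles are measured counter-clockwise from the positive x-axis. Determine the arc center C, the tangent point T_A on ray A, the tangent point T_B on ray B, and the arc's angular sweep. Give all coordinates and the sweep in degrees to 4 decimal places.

center=(16.6984,-6.0850) T_A=(8.8281,-15.8636) T_B=(17.2342,6.4560) sweep=143.6174

bisector direction at 339.3624° = (0.935828,-0.352456)
center distance |VC| = r/sin(θ/2) = 12.552454/sin(18.1913°) = 40.207653
C = V + |VC|·bis = (16.6984,-6.0850)
T_A = V + ((C−V)·d_A)·d_A = V + 38.1981·d_A = (8.8281,-15.8636)
T_B = V + ((C−V)·d_B)·d_B = V + 38.1981·d_B = (17.2342,6.4560)
sweep = 180° − θ = 143.6174°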